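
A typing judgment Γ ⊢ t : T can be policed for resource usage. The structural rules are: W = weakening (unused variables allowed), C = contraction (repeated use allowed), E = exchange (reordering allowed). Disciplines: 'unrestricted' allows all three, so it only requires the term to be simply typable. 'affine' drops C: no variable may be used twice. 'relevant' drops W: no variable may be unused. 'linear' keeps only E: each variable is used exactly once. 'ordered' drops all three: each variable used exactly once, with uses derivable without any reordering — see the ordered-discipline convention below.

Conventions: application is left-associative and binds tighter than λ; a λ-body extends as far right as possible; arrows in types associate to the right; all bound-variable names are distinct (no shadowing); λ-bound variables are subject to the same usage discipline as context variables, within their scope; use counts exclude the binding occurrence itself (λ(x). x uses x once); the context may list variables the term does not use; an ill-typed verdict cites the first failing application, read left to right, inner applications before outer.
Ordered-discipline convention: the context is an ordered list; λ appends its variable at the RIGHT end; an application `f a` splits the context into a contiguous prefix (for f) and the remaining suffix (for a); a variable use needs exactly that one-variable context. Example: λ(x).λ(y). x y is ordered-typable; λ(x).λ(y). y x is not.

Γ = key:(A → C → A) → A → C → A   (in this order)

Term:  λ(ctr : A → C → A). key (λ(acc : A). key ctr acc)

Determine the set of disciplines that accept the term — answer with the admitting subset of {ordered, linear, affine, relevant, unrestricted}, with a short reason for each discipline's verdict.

admitting disciplines: relevant, unrestricted
counts: key ×2; ctr (bound) ×1; acc (bound) ×1
uses in reading order: key, key, ctr, acc
typing: ✓ — (A → C → A) → A → C → A
ordered ✗ (needs contraction — key ×2)
linear ✗ (needs contraction — key ×2)
affine ✗ (needs contraction — key ×2)
relevant ✓ (none of key, ctr, acc goes unused)
unrestricted ✓ (type-checks ((A → C → A) → A → C → A) and nothing is barred)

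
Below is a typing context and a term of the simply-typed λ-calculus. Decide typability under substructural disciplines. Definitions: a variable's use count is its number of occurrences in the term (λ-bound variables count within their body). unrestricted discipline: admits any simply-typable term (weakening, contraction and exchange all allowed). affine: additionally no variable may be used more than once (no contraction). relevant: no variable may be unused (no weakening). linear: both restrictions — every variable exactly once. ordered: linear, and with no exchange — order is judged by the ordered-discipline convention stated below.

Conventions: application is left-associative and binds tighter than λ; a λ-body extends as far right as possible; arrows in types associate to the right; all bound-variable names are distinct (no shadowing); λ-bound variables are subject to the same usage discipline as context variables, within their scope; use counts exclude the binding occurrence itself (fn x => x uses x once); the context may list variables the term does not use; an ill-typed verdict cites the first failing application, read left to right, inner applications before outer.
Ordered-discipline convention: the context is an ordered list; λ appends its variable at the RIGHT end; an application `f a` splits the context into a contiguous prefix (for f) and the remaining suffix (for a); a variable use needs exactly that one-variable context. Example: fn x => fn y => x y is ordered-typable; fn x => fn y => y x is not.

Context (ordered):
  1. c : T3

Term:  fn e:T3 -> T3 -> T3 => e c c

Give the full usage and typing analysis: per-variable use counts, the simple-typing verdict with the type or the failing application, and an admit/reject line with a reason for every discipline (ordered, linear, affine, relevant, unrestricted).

variable uses: c ×2, e (bound) ×1
uses in reading order: e, c, c
typing: ✓ — (T3 -> T3 -> T3) -> T3
ordered ✗ (c ×2 used more than once (contraction))
linear ✗ (c ×2 used more than once (contraction))
affine ✗ (c ×2 used more than once (contraction))
relevant ✓ (c, e: all used, weakening unneeded)
unrestricted ✓ (type-checks ((T3 -> T3 -> T3) -> T3) and nothing is barred)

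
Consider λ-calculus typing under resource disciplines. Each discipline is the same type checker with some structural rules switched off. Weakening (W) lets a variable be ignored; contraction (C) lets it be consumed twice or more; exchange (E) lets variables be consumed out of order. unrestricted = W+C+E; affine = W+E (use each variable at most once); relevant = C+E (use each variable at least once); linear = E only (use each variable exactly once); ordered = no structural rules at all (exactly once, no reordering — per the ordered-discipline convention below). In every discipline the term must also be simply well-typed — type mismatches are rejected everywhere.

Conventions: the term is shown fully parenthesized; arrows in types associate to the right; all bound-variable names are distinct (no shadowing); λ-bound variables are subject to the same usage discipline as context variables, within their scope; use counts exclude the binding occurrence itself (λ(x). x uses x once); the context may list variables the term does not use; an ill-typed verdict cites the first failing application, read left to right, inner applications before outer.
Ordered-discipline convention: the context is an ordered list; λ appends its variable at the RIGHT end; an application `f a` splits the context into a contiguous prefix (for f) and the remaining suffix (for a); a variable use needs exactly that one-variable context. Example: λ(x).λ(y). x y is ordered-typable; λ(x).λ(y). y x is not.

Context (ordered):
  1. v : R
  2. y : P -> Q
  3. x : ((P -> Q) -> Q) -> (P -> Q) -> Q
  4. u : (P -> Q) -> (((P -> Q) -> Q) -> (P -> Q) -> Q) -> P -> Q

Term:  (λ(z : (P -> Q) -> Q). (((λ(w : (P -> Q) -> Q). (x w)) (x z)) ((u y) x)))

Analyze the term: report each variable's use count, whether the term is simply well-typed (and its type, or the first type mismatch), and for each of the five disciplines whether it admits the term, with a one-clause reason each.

counts: v=0; y=1; x=3; u=1; z [bound]=1; w [bound]=1
use order (left to right): x, w, x, z, u, y, x
typing: ✓ — ((P -> Q) -> Q) -> Q
ordered: ✗ — needs contraction — x ×3; needs weakening: v unused
linear: ✗ — needs contraction — x ×3; needs weakening: v unused
affine: ✗ — needs contraction — x ×3
relevant: ✗ — needs weakening: v unused
unrestricted: ✓ — simply typable at ((P -> Q) -> Q) -> Q; W, C, E all held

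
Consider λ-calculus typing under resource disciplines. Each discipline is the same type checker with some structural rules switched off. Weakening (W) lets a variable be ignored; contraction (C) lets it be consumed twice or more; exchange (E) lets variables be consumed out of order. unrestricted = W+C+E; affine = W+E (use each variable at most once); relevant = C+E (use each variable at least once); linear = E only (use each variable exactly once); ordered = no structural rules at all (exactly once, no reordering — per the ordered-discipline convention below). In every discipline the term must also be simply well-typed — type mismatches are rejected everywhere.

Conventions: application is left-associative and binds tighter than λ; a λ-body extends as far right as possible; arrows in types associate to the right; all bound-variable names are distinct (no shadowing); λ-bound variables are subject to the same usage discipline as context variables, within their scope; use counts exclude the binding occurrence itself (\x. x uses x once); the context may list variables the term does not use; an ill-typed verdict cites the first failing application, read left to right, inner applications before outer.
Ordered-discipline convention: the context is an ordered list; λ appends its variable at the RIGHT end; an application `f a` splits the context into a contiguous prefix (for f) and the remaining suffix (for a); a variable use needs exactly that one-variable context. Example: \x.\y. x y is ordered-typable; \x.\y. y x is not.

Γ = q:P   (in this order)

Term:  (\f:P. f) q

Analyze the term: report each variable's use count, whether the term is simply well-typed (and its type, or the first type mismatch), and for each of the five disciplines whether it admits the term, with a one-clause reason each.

usage: q=1, f (λ-bound)=1
left-to-right use order: f, q
typing: well-typed — term : P
ordered ✓ (q, f once each; derivable with no W/C/E)
linear ✓ (exactly-once usage across q, f)
affine ✓ (at most one use each (q, f))
relevant ✓ (none of q, f goes unused)
unrestricted ✓ (well-typed at P; no restrictions here)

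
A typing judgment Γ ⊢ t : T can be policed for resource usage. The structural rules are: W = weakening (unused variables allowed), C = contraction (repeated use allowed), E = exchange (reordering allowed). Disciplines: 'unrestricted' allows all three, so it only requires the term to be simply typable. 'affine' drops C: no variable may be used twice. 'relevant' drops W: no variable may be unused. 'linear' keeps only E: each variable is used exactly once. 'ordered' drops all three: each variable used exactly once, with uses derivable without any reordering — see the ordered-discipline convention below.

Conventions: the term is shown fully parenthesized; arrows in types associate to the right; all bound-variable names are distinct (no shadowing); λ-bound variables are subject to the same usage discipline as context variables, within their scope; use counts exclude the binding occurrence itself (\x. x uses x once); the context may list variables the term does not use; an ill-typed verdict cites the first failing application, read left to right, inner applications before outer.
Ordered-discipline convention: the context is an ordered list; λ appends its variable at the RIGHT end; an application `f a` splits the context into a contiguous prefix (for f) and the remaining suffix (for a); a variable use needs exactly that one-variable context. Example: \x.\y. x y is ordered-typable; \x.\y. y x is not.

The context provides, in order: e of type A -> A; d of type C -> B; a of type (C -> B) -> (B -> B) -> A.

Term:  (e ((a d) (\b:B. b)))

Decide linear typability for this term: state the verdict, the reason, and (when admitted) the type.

yes — e, d, a, b: one use apiece; term : A
usage: e=1; d=1; a=1; b [bound]=1
order of uses: e, a, d, b
typing: well-typed — term : A
summary: ordered ✗ | linear ✓ | affine ✓ | relevant ✓ | unrestricted ✓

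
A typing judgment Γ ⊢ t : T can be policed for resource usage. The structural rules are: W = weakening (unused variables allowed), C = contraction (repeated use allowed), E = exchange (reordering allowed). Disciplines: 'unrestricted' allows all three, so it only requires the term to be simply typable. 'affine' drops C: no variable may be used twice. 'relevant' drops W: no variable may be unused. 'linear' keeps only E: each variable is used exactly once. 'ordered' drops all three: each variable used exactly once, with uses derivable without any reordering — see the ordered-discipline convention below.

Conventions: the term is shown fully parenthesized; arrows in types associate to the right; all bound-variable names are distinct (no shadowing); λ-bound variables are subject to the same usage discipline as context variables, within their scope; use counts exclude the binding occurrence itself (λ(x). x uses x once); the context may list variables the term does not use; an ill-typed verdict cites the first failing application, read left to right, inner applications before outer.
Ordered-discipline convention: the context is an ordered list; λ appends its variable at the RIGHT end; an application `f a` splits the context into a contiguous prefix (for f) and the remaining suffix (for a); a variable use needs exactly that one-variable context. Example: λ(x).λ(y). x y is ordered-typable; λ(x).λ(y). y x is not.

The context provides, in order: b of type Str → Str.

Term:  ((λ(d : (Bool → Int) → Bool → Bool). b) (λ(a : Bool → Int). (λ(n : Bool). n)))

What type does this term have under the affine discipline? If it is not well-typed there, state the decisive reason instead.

term : Str → Str
usage: b=1, d (λ-bound)=0, a (λ-bound)=0, n (λ-bound)=1
left-to-right use order: b, n
typing: the term checks, with type Str → Str
all disciplines: ordered ✗ | linear ✗ | affine ✓ | relevant ✗ | unrestricted ✓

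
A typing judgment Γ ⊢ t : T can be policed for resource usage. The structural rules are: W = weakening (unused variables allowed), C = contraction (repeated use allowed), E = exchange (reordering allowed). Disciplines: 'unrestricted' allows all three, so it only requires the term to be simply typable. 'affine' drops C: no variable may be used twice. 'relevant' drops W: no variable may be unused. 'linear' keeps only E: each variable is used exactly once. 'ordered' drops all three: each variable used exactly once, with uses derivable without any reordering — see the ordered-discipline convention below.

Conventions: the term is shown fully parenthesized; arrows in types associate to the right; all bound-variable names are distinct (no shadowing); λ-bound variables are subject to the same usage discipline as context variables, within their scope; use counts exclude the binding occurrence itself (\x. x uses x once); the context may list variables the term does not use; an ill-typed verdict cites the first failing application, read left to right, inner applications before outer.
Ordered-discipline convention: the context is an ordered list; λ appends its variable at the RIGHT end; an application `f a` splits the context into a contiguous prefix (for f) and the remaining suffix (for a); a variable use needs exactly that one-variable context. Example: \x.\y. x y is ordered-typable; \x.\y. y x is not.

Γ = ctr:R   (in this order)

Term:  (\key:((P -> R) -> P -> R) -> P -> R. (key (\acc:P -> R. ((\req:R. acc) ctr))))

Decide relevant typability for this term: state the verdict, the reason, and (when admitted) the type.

no — req left unused
use counts: ctr: 1×; key (λ-bound): 1×; acc (λ-bound): 1×; req (λ-bound): 0×
order of uses: key, acc, ctr
typing: ✓ — (((P -> R) -> P -> R) -> P -> R) -> P -> R
across the five disciplines: ordered ✗ · linear ✗ · affine ✓ · relevant ✗ · unrestricted ✓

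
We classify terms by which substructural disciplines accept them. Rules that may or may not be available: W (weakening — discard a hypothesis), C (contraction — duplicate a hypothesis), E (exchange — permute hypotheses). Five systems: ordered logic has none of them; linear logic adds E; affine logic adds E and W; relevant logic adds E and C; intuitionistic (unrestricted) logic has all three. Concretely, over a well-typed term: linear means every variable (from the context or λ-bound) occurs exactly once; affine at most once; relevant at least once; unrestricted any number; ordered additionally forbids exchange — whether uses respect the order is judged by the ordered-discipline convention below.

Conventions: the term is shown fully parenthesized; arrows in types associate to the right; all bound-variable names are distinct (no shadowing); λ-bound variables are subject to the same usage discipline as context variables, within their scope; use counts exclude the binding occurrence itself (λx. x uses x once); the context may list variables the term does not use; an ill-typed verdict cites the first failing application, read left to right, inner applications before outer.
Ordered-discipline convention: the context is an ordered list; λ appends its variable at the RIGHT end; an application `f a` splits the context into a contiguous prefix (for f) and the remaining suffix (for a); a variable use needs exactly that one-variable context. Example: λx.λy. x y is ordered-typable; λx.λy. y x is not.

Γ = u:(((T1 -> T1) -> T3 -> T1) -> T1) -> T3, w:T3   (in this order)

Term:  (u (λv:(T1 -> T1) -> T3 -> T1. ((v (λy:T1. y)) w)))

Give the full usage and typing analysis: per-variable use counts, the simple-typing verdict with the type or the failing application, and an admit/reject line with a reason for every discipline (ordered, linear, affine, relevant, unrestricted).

usage: u: 1; w: 1; v [bound]: 1; y [bound]: 1
use order (left to right): u, v, y, w
typing: ✓ — T3
ordered: ✗, use order u, v, y, w needs exchange
linear: ✓, u, w, v, y: one use apiece
affine: ✓, u, w, v, y: no repeats, contraction unneeded
relevant: ✓, none of u, w, v, y goes unused
unrestricted: ✓, well-typed at T3; no restrictions here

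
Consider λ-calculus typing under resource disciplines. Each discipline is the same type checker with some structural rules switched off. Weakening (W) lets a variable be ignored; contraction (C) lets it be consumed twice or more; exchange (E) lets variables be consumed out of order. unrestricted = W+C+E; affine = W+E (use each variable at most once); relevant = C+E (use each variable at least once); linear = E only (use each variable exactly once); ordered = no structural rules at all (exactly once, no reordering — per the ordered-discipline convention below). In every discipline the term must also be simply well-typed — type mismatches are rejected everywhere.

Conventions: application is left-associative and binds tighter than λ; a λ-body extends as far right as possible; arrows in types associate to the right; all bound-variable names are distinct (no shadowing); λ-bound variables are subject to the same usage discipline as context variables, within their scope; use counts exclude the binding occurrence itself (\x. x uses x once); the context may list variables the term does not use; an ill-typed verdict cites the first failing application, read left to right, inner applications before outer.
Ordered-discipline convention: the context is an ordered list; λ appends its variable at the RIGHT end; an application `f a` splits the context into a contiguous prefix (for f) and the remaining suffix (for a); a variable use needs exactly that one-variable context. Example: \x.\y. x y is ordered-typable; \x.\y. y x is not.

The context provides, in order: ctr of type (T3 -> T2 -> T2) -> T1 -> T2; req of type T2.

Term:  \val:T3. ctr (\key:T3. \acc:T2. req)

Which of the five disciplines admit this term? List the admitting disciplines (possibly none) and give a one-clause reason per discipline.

admitted by: affine, unrestricted
use counts: ctr=1, req=1, val (λ-bound)=0, key (λ-bound)=0, acc (λ-bound)=0
uses in reading order: ctr, req
typing: the term checks, with type T3 -> T1 -> T2
ordered: ✗, needs weakening: val, key, acc unused
linear: ✗, needs weakening: val, key, acc unused
affine: ✓, ctr, req, val, key, acc: no repeats, contraction unneeded
relevant: ✗, needs weakening: val, key, acc unused
unrestricted: ✓, simply typable at T3 -> T1 -> T2; W, C, E all held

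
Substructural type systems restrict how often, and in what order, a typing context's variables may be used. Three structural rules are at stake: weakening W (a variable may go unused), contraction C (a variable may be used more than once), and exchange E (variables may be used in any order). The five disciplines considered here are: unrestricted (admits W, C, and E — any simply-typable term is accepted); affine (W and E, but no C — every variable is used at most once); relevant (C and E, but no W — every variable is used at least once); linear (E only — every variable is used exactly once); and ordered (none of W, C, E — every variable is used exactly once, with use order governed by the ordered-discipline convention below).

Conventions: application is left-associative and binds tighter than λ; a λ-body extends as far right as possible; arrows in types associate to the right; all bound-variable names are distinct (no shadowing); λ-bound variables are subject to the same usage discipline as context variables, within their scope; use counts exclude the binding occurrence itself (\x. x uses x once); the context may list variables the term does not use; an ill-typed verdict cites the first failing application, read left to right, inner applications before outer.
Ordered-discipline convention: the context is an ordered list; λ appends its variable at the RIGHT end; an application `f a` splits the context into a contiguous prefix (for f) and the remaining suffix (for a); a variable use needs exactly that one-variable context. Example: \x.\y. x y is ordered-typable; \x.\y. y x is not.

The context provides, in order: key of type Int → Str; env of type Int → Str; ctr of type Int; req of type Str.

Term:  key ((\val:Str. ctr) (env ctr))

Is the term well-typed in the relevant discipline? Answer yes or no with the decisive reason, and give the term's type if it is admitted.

no — req, val never used (weakening)
use counts: key=1, env=1, ctr=2, req=0, val [bound]=0
order of uses: key, ctr, env, ctr
typing: well-typed — term : Str
per-discipline verdicts: ordered ✗, linear ✗, affine ✗, relevant ✗, unrestricted ✓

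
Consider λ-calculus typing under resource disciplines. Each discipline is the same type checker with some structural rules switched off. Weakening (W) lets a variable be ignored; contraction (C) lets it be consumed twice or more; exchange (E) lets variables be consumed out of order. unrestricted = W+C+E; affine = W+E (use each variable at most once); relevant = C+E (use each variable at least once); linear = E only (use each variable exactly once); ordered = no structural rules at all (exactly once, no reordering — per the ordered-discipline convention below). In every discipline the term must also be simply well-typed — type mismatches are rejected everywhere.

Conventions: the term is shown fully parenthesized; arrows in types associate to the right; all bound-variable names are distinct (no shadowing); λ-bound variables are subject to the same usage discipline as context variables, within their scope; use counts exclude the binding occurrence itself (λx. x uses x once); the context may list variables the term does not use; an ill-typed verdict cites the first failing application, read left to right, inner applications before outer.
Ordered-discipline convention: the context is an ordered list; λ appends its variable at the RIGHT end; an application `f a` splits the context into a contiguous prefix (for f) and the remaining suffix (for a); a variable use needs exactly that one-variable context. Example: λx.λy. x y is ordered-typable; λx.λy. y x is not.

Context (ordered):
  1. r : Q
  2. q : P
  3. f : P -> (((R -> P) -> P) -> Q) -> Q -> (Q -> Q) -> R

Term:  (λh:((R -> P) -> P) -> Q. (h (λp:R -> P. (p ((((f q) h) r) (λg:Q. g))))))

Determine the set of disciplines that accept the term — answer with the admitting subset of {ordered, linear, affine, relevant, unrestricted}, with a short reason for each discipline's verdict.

admitted in: relevant, unrestricted
use counts: r ×1, q ×1, f ×1, h [bound] ×2, p [bound] ×1, g [bound] ×1
use order (left to right): h, p, f, q, h, r, g
typing: well-typed — term : (((R -> P) -> P) -> Q) -> Q
ordered: ✗ — repeated use of h ×2
linear: ✗ — repeated use of h ×2
affine: ✗ — repeated use of h ×2
relevant: ✓ — r, q, f, h, p, g: all used, weakening unneeded
unrestricted: ✓ — simply typable at (((R -> P) -> P) -> Q) -> Q; W, C, E all held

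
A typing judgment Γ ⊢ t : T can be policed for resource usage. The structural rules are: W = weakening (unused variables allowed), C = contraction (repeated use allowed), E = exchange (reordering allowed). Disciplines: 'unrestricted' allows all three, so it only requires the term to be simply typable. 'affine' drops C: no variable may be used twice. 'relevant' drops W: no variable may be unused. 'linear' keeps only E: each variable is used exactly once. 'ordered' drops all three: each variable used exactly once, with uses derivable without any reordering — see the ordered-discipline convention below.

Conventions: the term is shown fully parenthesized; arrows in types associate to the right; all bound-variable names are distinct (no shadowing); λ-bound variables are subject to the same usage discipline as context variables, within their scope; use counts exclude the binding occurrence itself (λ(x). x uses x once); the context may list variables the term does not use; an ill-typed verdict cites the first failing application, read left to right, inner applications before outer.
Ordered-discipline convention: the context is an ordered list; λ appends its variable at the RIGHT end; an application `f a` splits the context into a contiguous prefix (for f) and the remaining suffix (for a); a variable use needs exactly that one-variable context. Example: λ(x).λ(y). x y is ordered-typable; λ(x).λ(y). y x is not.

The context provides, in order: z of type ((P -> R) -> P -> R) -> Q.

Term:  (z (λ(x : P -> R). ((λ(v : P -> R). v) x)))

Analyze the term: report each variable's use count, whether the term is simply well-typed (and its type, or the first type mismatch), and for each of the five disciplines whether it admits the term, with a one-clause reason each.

use counts: z ×1, x (bound) ×1, v (bound) ×1
use order (left to right): z, v, x
typing: well-typed — term : Q
ordered ✓ (z, x, v: once each, no exchange needed)
linear ✓ (single use per variable (z, x, v))
affine ✓ (no duplicate uses among z, x, v)
relevant ✓ (z, x, v: all used, weakening unneeded)
unrestricted ✓ (well-typed at Q; no restrictions here)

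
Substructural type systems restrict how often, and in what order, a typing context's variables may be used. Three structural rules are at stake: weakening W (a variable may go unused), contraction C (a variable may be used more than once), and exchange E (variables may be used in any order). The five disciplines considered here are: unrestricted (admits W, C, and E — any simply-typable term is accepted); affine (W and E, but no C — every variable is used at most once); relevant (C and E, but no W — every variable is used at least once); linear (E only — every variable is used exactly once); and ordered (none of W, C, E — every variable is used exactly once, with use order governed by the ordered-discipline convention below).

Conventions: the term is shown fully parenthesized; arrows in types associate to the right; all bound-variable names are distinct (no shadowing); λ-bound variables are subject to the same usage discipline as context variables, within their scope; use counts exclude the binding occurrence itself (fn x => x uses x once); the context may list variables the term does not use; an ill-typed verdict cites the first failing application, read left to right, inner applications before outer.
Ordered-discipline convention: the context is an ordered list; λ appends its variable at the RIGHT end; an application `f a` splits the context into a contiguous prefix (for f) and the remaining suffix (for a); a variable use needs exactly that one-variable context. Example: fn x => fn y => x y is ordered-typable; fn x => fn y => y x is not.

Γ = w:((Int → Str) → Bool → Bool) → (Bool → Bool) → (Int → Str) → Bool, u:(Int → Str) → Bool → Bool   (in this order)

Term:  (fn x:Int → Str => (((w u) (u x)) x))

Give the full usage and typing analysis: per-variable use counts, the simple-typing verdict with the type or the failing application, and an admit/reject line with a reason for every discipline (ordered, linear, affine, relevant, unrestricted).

counts: w=1, u=2, x [bound]=2
uses in reading order: w, u, u, x, x
typing: ✓ — (Int → Str) → Bool
ordered: ✗ — repeated use of u ×2, x ×2
linear: ✗ — repeated use of u ×2, x ×2
affine: ✗ — repeated use of u ×2, x ×2
relevant: ✓ — none of w, u, x goes unused
unrestricted: ✓ — type-checks ((Int → Str) → Bool) and nothing is barred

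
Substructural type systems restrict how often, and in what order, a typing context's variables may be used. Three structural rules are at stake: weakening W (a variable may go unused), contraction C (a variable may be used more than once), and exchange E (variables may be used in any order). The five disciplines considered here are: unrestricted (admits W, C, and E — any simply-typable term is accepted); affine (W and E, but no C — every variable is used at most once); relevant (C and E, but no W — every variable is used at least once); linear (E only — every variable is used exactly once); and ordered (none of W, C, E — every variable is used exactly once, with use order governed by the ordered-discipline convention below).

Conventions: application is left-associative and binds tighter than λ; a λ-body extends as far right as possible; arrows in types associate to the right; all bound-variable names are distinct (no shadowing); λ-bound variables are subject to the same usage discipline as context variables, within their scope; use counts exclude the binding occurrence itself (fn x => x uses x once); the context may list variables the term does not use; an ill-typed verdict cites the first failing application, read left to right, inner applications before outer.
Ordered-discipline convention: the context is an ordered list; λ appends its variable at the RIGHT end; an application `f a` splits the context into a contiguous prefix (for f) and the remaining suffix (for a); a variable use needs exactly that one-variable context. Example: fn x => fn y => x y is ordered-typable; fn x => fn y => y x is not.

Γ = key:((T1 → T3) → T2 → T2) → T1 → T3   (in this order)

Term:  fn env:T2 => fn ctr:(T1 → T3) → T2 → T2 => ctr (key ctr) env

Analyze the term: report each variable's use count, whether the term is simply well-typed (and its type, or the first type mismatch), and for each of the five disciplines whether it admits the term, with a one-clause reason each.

use counts: key: 1; env (λ-bound): 1; ctr (λ-bound): 2
use order (left to right): ctr, key, ctr, env
typing: well-typed at T2 → ((T1 → T3) → T2 → T2) → T2
ordered ✗ (uses contraction: ctr ×2)
linear ✗ (uses contraction: ctr ×2)
affine ✗ (uses contraction: ctr ×2)
relevant ✓ (none of key, env, ctr goes unused)
unrestricted ✓ (simply typable at T2 → ((T1 → T3) → T2 → T2) → T2; W, C, E all held)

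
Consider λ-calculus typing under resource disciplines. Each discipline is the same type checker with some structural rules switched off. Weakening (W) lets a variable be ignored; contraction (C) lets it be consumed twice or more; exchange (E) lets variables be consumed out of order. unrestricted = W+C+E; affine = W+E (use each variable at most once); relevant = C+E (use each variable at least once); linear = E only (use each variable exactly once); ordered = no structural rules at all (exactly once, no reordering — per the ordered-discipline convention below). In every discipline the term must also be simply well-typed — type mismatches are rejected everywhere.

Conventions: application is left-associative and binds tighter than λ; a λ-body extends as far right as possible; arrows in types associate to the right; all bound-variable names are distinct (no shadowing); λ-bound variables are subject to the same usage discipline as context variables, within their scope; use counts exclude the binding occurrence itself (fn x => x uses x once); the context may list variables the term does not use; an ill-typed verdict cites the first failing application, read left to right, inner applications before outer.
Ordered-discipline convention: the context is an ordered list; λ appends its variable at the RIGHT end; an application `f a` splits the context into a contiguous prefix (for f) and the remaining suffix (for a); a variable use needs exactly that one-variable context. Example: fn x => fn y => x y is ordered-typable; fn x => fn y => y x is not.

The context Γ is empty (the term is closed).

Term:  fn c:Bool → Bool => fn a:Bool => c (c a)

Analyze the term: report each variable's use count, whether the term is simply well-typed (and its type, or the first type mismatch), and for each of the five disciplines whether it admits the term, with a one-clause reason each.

counts: c (bound)=2, a (bound)=1
order of uses: c, c, a
typing: the term checks, with type (Bool → Bool) → Bool → Bool
ordered ✗ (uses contraction: c ×2)
linear ✗ (uses contraction: c ×2)
affine ✗ (uses contraction: c ×2)
relevant ✓ (none of c, a goes unused)
unrestricted ✓ (simply typable at (Bool → Bool) → Bool → Bool; W, C, E all held)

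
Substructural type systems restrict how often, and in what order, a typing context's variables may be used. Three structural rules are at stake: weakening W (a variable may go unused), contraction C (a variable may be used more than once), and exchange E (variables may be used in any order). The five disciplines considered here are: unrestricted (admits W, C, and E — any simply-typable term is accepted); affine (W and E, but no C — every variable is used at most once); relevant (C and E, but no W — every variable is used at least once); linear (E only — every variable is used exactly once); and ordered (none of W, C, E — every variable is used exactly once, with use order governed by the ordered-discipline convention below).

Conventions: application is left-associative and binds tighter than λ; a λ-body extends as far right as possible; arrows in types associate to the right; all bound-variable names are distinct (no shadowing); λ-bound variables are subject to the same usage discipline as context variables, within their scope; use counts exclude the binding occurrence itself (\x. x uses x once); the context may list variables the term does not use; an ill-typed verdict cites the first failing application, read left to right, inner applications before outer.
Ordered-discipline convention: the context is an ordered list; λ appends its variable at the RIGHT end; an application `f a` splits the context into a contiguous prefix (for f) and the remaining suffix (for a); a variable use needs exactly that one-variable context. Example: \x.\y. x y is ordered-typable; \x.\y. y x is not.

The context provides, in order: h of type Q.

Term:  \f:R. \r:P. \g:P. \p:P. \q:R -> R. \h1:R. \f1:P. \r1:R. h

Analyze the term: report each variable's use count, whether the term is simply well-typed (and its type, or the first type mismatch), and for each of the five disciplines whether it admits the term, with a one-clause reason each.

variable uses: h=1; f (bound)=0; r (bound)=0; g (bound)=0; p (bound)=0; q (bound)=0; h1 (bound)=0; f1 (bound)=0; r1 (bound)=0
use order (left to right): h
typing: ✓ — R -> P -> P -> P -> (R -> R) -> R -> P -> R -> Q
ordered: ✗ — f, r, g, p, q, h1, f1, r1 left unused
linear: ✗ — f, r, g, p, q, h1, f1, r1 left unused
affine: ✓ — h, f, r, g, p, q, h1, f1, r1: no repeats, contraction unneeded
relevant: ✗ — f, r, g, p, q, h1, f1, r1 left unused
unrestricted: ✓ — well-typed at R -> P -> P -> P -> (R -> R) -> R -> P -> R -> Q; no restrictions here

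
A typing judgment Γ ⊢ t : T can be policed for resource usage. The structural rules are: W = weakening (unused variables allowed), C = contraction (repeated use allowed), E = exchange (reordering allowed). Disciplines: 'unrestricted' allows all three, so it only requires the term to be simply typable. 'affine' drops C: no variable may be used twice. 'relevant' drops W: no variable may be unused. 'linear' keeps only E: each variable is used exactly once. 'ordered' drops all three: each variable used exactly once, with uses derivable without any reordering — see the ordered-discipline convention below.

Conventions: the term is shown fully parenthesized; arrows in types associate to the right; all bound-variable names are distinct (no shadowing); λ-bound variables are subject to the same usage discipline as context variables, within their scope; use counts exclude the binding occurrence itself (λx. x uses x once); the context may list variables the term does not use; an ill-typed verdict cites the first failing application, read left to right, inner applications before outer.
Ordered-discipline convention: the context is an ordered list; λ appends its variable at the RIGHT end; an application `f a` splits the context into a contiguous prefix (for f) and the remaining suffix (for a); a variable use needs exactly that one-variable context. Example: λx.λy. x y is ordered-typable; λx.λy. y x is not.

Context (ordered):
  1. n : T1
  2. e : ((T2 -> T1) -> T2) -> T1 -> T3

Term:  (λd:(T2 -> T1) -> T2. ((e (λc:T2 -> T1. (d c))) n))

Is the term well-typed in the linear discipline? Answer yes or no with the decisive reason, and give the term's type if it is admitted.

yes — single use per variable (n, e, d, c); term : ((T2 -> T1) -> T2) -> T3
counts: n ×1, e ×1, d (λ-bound) ×1, c (λ-bound) ×1
order of uses: e, d, c, n
typing: well-typed at ((T2 -> T1) -> T2) -> T3
per-discipline verdicts: ordered ✗ · linear ✓ · affine ✓ · relevant ✓ · unrestricted ✓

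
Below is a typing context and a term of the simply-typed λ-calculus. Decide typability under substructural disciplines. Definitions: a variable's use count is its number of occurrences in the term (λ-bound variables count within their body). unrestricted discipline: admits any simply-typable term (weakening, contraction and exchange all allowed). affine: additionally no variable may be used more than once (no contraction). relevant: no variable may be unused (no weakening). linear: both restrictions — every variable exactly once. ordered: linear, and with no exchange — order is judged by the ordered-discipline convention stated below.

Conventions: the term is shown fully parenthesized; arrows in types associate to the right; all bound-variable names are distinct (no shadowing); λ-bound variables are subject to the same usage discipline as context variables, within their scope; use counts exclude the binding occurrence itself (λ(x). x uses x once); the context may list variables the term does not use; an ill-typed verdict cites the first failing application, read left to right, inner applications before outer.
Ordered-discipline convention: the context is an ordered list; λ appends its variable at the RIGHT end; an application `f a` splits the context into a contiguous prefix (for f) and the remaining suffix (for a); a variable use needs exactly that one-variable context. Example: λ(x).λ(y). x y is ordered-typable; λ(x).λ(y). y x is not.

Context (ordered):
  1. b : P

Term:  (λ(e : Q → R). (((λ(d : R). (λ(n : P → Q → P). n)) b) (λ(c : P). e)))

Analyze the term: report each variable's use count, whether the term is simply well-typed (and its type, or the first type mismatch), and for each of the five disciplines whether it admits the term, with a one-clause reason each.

variable uses: b: 1×; e [bound]: 1×; d [bound]: 0×; n [bound]: 1×; c [bound]: 0×
order of uses: n, b, e
typing: ill-typed: argument of type P where R is required
ordered: ✗ — a type mismatch blocks all five
linear: ✗ — the type mismatch rejects it
affine: ✗ — not simply typable
relevant: ✗ — fails simple typing
unrestricted: ✗ — a type mismatch blocks all five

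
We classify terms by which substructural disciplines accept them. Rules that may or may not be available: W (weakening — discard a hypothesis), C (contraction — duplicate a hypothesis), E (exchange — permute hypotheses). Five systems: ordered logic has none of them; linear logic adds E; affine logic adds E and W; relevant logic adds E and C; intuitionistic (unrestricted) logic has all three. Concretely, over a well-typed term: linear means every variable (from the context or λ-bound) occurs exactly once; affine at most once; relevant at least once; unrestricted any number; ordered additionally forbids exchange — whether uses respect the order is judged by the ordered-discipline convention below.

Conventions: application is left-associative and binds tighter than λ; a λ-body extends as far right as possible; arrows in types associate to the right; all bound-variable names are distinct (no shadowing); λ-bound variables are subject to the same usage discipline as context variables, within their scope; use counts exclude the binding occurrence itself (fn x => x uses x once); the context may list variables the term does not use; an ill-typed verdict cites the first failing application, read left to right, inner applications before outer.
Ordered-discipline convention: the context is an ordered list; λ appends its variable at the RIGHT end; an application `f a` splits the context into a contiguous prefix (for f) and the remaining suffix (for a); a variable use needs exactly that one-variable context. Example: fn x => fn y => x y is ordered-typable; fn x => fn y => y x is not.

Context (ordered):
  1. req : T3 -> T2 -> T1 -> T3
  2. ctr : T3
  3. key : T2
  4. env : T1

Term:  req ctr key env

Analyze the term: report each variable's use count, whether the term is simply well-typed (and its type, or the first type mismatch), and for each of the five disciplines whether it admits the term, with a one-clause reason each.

variable uses: req=1; ctr=1; key=1; env=1
use order (left to right): req, ctr, key, env
typing: ✓ — T3
ordered: ✓, req, ctr, key, env once each; derivable with no W/C/E
linear: ✓, req, ctr, key, env: one use apiece
affine: ✓, req, ctr, key, env: no repeats, contraction unneeded
relevant: ✓, at least one use each (req, ctr, key, env)
unrestricted: ✓, well-typed at T3; no restrictions here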